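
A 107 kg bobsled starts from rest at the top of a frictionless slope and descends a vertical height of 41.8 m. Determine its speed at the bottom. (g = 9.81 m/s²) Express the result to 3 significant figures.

v = 28.6 m/s

Equating total energy at the two states: mgh = ½mv²
The mass cancels from both sides.
v = √(2gh) = √(2 × 9.81 × 41.8) = √820.12 = 28.64 m/s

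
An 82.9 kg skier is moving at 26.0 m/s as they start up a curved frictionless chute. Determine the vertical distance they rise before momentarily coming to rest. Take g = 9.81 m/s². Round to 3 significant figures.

By energy conservation, ½mv² = mgh
h = v²/(2g) = 26.0²/(2 × 9.81) = 34.45 m

h = 34.5 m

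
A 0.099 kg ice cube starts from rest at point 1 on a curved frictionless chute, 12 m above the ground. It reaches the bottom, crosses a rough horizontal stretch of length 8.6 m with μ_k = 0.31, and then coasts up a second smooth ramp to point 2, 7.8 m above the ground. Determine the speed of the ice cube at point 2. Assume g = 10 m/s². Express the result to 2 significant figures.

Energy at 1: mgh₁ = (0.099)(10)(12) = 11.880 J
Friction loss: W_f = μ_k mg d = 2.639 J
At 2: ½mv² + mgh₂ = mgh₁ − W_f
½mv² = 11.880 − 2.639 − 7.7220 = 1.5187 J
v = √(2 × 1.5187/0.099) = 5.539 m/s

v = 5.5 m/s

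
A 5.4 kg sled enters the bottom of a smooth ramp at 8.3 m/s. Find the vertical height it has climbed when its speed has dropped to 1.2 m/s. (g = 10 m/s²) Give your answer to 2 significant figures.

h = 3.4 m

Energy balance between the two points: ½mv₁² = ½mv₂² + mgh
h = (v₁² − v₂²)/(2g) = (8.3² − 1.2²)/(2 × 10) = 3.373 m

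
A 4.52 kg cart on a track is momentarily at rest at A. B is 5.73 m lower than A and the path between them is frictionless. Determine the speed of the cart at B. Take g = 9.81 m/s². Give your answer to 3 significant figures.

Mechanical energy is conserved (no friction): mgh = ½mv²
The mass cancels from both sides.
v = √(2gh) = √(2 × 9.81 × 5.73) = √112.42 = 10.60 m/s

v = 10.6 m/s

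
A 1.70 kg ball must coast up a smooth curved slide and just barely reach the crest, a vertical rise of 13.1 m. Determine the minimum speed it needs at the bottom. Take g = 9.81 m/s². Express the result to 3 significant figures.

v = 16.0 m/s

At the top it is momentarily at rest, so all KE converts to PE: ½mv² = mgh
v = √(2gh) = √(2 × 9.81 × 13.1) = 16.03 m/s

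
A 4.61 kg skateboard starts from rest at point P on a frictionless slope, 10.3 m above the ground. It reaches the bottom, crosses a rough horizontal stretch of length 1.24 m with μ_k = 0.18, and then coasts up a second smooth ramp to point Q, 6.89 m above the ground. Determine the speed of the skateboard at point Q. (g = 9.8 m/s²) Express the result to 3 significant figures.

Energy at P: mgh₁ = (4.61)(9.8)(10.3) = 465.33 J
Friction loss: W_f = μ_k mg d = 10.08 J
At Q: ½mv² + mgh₂ = mgh₁ − W_f
½mv² = 465.33 − 10.08 − 311.28 = 143.97 J
v = √(2 × 143.97/4.61) = 7.903 m/s

v = 7.90 m/s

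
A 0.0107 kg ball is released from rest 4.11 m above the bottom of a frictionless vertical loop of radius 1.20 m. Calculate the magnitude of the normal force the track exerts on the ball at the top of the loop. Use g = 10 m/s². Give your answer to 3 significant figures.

Energy from release to top (height 2r): mgh = ½mv_top² + mg(2r)
v_top² = 2g(h − 2r) = 2(10)(4.11 − 2.400) = 34.200 m²/s²
At the top, both N and weight point toward the centre: N + mg = mv_top²/r
N = m(v_top²/r − g) = 0.0107(34.200/1.20 − 10) = 0.1980 N

N = 0.198 N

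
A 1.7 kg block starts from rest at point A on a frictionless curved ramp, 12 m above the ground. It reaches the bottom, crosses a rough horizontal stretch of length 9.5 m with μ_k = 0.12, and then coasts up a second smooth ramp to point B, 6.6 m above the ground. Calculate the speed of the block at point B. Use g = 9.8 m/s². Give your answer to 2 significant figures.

Energy at A: mgh₁ = (1.7)(9.8)(12) = 199.92 J
Friction loss: W_f = μ_k mg d = 18.99 J
At B: ½mv² + mgh₂ = mgh₁ − W_f
½mv² = 199.92 − 18.99 − 109.96 = 70.972 J
v = √(2 × 70.972/1.7) = 9.138 m/s

v = 9.1 m/s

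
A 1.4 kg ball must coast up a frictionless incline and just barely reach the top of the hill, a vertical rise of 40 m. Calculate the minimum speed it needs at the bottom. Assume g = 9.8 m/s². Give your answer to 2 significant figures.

v = 28 m/s

At the top it is momentarily at rest, so all KE converts to PE: ½mv² = mgh
v = √(2gh) = √(2 × 9.8 × 40) = 28.00 m/s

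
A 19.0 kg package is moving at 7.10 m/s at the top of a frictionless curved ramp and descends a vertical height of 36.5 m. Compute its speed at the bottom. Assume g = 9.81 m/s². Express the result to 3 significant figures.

v = 27.7 m/s

Energy conservation between the two points: ½mv₀² + mgh = ½mv²
The mass cancels from both sides.
v² = v₀² + 2gh = (7.10)² + 2(9.81)(36.5) = 766.54
v = √766.54 = 27.69 m/s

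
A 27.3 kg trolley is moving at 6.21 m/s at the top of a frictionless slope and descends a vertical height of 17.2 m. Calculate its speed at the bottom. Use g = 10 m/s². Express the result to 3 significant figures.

v = 19.6 m/s

By conservation of mechanical energy, ½mv₀² + mgh = ½mv²
v² = v₀² + 2gh = (6.21)² + 2(10)(17.2) = 382.56
v = √382.56 = 19.56 m/s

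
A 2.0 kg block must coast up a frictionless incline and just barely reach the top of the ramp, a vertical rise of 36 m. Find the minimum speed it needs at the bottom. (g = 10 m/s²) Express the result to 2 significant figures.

v = 27 m/s

At the top it is momentarily at rest, so all KE converts to PE: ½mv² = mgh
v = √(2gh) = √(2 × 10 × 36) = 26.83 m/s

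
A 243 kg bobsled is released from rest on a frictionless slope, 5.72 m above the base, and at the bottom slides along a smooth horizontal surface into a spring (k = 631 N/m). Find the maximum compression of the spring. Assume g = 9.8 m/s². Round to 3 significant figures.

x = 6.57 m

Gravitational PE at the top equals spring PE at max compression: mgh = ½kx²
x = √(2mgh/k) = √(2 × 243 × 9.8 × 5.72 / 631) = 6.571 m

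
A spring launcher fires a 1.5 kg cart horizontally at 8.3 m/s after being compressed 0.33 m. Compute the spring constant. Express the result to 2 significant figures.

k = 950 N/m

Energy stored in the spring equals the launch KE: ½kx² = ½mv²
k = mv²/x² = (1.5)(8.3)²/(0.33)² = 948.9 N/m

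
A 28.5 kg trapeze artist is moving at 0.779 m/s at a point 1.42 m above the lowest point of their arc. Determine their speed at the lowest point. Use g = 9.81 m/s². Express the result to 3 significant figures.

Equating total energy at the two states: ½mv₀² + mgh = ½mv²
The mass cancels from both sides.
v² = v₀² + 2gh = (0.779)² + 2(9.81)(1.42) = 28.467
v = √28.467 = 5.335 m/s

v = 5.34 m/s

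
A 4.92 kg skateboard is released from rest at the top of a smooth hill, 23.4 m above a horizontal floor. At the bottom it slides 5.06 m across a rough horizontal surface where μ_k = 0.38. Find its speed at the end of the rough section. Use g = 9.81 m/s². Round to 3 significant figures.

Energy bookkeeping (friction removes W_f = μ_k N d):
mgh = ½mv² + μ_k m g d
W_f = μ_k mg d = (0.38)(4.92)(9.81)(5.06) = 92.80 J
½mv² = mgh − W_f = 1129.4 − 92.80 = 1036.6 J
v = √(2 × 1036.6/4.92) = 20.53 m/s

v = 20.5 m/s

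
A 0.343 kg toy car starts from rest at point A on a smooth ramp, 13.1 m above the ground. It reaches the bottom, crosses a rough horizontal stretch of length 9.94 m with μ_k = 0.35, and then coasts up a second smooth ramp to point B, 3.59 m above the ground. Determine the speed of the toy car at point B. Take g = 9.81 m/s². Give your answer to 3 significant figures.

Energy at A: mgh₁ = (0.343)(9.81)(13.1) = 44.079 J
Friction loss: W_f = μ_k mg d = 11.71 J
At B: ½mv² + mgh₂ = mgh₁ − W_f
½mv² = 44.079 − 11.71 − 12.080 = 20.293 J
v = √(2 × 20.293/0.343) = 10.88 m/s

v = 10.9 m/s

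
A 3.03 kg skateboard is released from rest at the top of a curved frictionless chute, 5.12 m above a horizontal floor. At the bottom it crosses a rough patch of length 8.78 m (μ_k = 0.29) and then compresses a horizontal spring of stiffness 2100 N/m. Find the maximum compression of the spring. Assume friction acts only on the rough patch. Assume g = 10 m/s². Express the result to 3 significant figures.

Initial energy: E₁ = mgh = (3.03)(10)(5.12) = 155.14 J
Friction removes W_f = μ_k mg d = (0.29)(3.03)(10)(8.78) = 77.15 J
Energy reaching the spring: E = 155.14 − 77.15 = 77.986 J
At max compression ½kx² = E ⇒ x = √(2E/k) = √(2 × 77.986/2100) = 0.2725 m

x = 0.273 m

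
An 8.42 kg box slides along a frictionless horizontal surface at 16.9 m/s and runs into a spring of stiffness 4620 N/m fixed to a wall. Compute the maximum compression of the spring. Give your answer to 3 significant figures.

All KE is stored as spring PE at maximum compression: ½mv² = ½kx²
x = v√(m/k) = 16.9 × √(8.42/4620) = 0.7215 m

x = 0.721 m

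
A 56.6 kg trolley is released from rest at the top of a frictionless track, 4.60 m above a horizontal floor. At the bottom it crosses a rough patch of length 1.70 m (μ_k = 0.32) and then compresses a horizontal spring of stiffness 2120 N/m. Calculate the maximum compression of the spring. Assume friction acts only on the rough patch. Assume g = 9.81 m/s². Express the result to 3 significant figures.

x = 1.46 m

Initial energy: E₁ = mgh = (56.6)(9.81)(4.60) = 2554.1 J
Friction removes W_f = μ_k mg d = (0.32)(56.6)(9.81)(1.70) = 302.1 J
Energy reaching the spring: E = 2554.1 − 302.1 = 2252.1 J
At max compression ½kx² = E ⇒ x = √(2E/k) = √(2 × 2252.1/2120) = 1.458 m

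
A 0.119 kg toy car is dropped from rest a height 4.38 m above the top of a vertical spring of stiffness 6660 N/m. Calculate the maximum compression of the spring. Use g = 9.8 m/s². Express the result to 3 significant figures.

x = 0.0393 m

Take the reference level at the top of the uncompressed spring. At max compression the car has fallen H + x and is momentarily at rest:
mg(H + x) = ½kx²
½(6660)x² − (0.119)(9.8)x − (0.119)(9.8)(4.38) = 0
3330x² − 1.166x − 5.108 = 0
x = [1.166 + √(1.360 + 68038)]/(2 × 3330) = 0.03934 m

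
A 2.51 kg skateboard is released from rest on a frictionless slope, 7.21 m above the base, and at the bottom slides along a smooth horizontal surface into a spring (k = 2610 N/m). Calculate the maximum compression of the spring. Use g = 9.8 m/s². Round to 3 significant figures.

x = 0.369 m

Gravitational PE at the top equals spring PE at max compression: mgh = ½kx²
x = √(2mgh/k) = √(2 × 2.51 × 9.8 × 7.21 / 2610) = 0.3686 m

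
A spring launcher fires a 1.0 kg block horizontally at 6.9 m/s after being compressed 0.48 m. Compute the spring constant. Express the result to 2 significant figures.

k = 210 N/m

½kx² = ½mv²
k = mv²/x² = (1.0)(6.9)²/(0.48)² = 206.6 N/m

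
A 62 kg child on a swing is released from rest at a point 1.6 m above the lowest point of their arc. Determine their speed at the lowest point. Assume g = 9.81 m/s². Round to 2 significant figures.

By conservation of mechanical energy, mgh = ½mv²
v = √(2gh) = √(2 × 9.81 × 1.6) = √31.392 = 5.603 m/s

v = 5.6 m/s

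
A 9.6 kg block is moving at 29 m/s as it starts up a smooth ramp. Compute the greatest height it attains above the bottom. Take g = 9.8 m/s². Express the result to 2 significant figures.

h = 43 m

Setting KE at the bottom equal to PE gained: ½mv² = mgh
h = v²/(2g) = 29²/(2 × 9.8) = 42.91 m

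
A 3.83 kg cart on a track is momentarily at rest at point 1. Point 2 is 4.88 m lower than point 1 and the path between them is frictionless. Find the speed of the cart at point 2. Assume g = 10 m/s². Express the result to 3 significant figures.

v = 9.88 m/s

Energy conservation between the two points: mgh = ½mv²
v = √(2gh) = √(2 × 10 × 4.88) = √97.600 = 9.879 m/s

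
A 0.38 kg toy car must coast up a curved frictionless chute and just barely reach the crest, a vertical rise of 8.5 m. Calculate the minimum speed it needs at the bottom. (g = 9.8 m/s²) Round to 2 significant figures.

At the top it is momentarily at rest, so all KE converts to PE: ½mv² = mgh
v = √(2gh) = √(2 × 9.8 × 8.5) = 12.91 m/s

v = 13 m/s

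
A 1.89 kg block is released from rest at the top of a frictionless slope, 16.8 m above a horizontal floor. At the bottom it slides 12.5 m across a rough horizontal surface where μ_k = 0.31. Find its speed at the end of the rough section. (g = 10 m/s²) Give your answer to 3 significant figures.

v = 16.1 m/s

Energy at the top = energy at the end + work done against friction:
mgh = ½mv² + μ_k m g d
W_f = μ_k mg d = (0.31)(1.89)(10)(12.5) = 73.24 J
½mv² = mgh − W_f = 317.52 − 73.24 = 244.28 J
v = √(2 × 244.28/1.89) = 16.08 m/s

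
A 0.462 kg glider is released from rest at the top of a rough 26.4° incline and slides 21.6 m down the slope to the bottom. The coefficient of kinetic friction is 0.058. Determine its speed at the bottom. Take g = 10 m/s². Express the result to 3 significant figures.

Energy: mgh = ½mv² + W_f, with h = L sinθ and W_f = μ_k (mg cosθ) L
mgh = mgL sinθ = (0.462)(10)(21.6)sin26.4° = 44.371 J
W_f = μ_k mg cosθ · L = (0.058)(0.462)(10)cos26.4°·21.6 = 5.184 J
½mv² = 44.371 − 5.184 = 39.187 J
v = √(2 × 39.187/0.462) = 13.02 m/s

v = 13.0 m/s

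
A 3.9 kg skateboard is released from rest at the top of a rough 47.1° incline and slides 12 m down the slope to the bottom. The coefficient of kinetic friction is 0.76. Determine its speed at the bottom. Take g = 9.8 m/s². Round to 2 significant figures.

v = 7.1 m/s

Taking the bottom as reference, mgh = ½mv² + μ_k N L with h = L sinθ, N = mg cosθ:
mgh = mgL sinθ = (3.9)(9.8)(12)sin47.1° = 335.97 J
W_f = μ_k mg cosθ · L = (0.76)(3.9)(9.8)cos47.1°·12 = 237.3 J
½mv² = 335.97 − 237.3 = 98.697 J
v = √(2 × 98.697/3.9) = 7.114 m/s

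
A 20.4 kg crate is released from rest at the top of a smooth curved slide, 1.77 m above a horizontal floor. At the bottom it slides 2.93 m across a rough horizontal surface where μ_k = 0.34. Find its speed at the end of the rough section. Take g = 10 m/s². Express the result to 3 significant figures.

Applying the work–energy principle:
mgh = ½mv² + μ_k m g d
W_f = μ_k mg d = (0.34)(20.4)(10)(2.93) = 203.2 J
½mv² = mgh − W_f = 361.08 − 203.2 = 157.86 J
v = √(2 × 157.86/20.4) = 3.934 m/s

v = 3.93 m/s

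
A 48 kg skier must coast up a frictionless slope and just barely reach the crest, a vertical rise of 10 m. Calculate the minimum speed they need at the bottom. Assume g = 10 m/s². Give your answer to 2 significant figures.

v = 14 m/s

At the top they are momentarily at rest, so all KE converts to PE: ½mv² = mgh
v = √(2gh) = √(2 × 10 × 10) = 14.14 m/s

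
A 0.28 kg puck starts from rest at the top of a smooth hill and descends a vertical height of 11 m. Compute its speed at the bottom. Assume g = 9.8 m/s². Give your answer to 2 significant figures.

Mechanical energy is conserved (no friction): mgh = ½mv²
The mass cancels from both sides.
v = √(2gh) = √(2 × 9.8 × 11) = √215.60 = 14.68 m/s

v = 15 m/s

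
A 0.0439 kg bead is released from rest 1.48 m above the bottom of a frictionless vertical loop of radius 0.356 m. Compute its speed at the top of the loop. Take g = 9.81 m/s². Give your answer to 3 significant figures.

v = 3.88 m/s

Energy conservation: mgh = ½mv_top² + mg(2r)
v_top² = 2g(h − 2r) = 2(9.81)(1.48 − 0.7120) = 15.07
v_top = 3.882 m/s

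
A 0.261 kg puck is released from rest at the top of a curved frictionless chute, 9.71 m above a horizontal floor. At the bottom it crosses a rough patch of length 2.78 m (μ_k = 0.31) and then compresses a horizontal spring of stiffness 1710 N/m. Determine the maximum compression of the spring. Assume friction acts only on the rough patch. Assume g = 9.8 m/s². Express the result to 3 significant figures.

Initial energy: E₁ = mgh = (0.261)(9.8)(9.71) = 24.836 J
Friction removes W_f = μ_k mg d = (0.31)(0.261)(9.8)(2.78) = 2.204 J
Energy reaching the spring: E = 24.836 − 2.204 = 22.632 J
At max compression ½kx² = E ⇒ x = √(2E/k) = √(2 × 22.632/1710) = 0.1627 m

x = 0.163 m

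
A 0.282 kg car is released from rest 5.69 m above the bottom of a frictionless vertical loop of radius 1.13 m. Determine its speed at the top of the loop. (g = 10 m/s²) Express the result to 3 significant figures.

v = 8.28 m/s

Energy conservation: mgh = ½mv_top² + mg(2r)
v_top² = 2g(h − 2r) = 2(10)(5.69 − 2.260) = 68.60
v_top = 8.283 m/s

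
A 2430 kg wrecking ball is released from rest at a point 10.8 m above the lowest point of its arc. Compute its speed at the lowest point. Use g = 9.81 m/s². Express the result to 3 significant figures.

v = 14.6 m/s

Energy conservation between the two points: mgh = ½mv²
The mass cancels from both sides.
v = √(2gh) = √(2 × 9.81 × 10.8) = √211.90 = 14.56 m/s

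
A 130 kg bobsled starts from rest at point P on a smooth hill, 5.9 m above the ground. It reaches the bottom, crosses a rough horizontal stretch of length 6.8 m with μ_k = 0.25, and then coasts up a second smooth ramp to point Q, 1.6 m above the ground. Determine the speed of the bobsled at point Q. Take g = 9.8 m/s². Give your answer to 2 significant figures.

Energy at P: mgh₁ = (130)(9.8)(5.9) = 7516.6 J
Friction loss: W_f = μ_k mg d = 2166 J
At Q: ½mv² + mgh₂ = mgh₁ − W_f
½mv² = 7516.6 − 2166 − 2038.4 = 3312.4 J
v = √(2 × 3312.4/130) = 7.139 m/s

v = 7.1 m/s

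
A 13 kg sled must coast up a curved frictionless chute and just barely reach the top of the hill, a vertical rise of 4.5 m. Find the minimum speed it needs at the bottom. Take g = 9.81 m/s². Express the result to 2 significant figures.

At the top it is momentarily at rest, so all KE converts to PE: ½mv² = mgh
v = √(2gh) = √(2 × 9.81 × 4.5) = 9.396 m/s

v = 9.4 m/s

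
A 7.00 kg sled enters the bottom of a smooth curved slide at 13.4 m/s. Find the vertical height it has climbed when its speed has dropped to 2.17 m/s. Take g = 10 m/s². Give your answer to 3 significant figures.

Energy balance between the two points: ½mv₁² = ½mv₂² + mgh
h = (v₁² − v₂²)/(2g) = (13.4² − 2.17²)/(2 × 10) = 8.743 m

h = 8.74 m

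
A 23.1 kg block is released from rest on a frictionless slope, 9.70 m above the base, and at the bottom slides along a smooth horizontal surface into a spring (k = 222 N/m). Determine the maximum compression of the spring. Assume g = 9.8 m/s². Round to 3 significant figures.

x = 4.45 m

At max compression the block is momentarily at rest: mgh = ½kx²
x = √(2mgh/k) = √(2 × 23.1 × 9.8 × 9.70 / 222) = 4.448 m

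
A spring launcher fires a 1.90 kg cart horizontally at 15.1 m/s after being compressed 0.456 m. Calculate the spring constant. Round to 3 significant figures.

k = 2080 N/m

Energy stored in the spring equals the launch KE: ½kx² = ½mv²
k = mv²/x² = (1.90)(15.1)²/(0.456)² = 2083 N/m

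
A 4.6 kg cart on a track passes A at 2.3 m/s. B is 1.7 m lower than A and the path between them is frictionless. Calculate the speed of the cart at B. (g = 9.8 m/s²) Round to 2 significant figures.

Mechanical energy is conserved (no friction): ½mv₀² + mgh = ½mv²
The mass cancels from both sides.
v² = v₀² + 2gh = (2.3)² + 2(9.8)(1.7) = 38.610
v = √38.610 = 6.214 m/s

v = 6.2 m/s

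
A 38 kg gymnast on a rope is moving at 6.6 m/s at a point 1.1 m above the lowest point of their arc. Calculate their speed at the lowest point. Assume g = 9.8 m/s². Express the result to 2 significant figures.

v = 8.1 m/s

Equating total energy at the two states: ½mv₀² + mgh = ½mv²
The mass cancels from both sides.
v² = v₀² + 2gh = (6.6)² + 2(9.8)(1.1) = 65.120
v = √65.120 = 8.070 m/s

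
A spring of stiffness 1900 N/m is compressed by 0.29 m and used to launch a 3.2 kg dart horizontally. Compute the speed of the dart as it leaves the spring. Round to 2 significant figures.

v = 7.1 m/s

The dart leaves the spring when the spring is at natural length, so ½kx² = ½mv²
v = x√(k/m) = 0.29 × √(1900/3.2) = 7.066 m/s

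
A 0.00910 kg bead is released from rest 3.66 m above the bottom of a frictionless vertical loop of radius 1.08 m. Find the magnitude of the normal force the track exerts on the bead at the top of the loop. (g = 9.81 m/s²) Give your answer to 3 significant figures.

Energy from release to top (height 2r): mgh = ½mv_top² + mg(2r)
v_top² = 2g(h − 2r) = 2(9.81)(3.66 − 2.160) = 29.430 m²/s²
At the top, both N and weight point toward the centre: N + mg = mv_top²/r
N = m(v_top²/r − g) = 0.00910(29.430/1.08 − 9.81) = 0.1587 N

N = 0.159 N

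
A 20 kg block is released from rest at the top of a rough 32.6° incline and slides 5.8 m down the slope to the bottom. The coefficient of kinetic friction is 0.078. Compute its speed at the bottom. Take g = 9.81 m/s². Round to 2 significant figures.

Work–energy: mg(L sinθ) − μ_k(mg cosθ)L = ½mv²
mgh = mgL sinθ = (20)(9.81)(5.8)sin32.6° = 613.10 J
W_f = μ_k mg cosθ · L = (0.078)(20)(9.81)cos32.6°·5.8 = 74.78 J
½mv² = 613.10 − 74.78 = 538.32 J
v = √(2 × 538.32/20) = 7.337 m/s

v = 7.3 m/s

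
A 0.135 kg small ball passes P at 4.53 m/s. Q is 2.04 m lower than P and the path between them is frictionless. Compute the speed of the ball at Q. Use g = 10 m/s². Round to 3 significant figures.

v = 7.83 m/s

Energy conservation between the two points: ½mv₀² + mgh = ½mv²
The mass cancels from both sides.
v² = v₀² + 2gh = (4.53)² + 2(10)(2.04) = 61.321
v = √61.321 = 7.831 m/s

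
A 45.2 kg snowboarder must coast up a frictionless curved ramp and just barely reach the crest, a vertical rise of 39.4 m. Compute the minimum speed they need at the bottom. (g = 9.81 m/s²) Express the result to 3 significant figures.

At the top they are momentarily at rest, so all KE converts to PE: ½mv² = mgh
v = √(2gh) = √(2 × 9.81 × 39.4) = 27.80 m/s

v = 27.8 m/s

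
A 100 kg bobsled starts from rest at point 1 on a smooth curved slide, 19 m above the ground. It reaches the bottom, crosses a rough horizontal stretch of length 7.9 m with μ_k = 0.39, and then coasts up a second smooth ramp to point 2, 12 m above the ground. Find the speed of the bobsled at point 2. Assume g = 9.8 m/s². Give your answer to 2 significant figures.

Energy at 1: mgh₁ = (100)(9.8)(19) = 18620 J
Friction loss: W_f = μ_k mg d = 3019 J
At 2: ½mv² + mgh₂ = mgh₁ − W_f
½mv² = 18620 − 3019 − 11760 = 3840.6 J
v = √(2 × 3840.6/100) = 8.764 m/s

v = 8.8 m/s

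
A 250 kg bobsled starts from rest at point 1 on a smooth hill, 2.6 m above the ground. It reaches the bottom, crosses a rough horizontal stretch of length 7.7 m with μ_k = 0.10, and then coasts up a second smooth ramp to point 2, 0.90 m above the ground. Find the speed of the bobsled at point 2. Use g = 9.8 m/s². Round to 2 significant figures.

Energy at 1: mgh₁ = (250)(9.8)(2.6) = 6370.0 J
Friction loss: W_f = μ_k mg d = 1887 J
At 2: ½mv² + mgh₂ = mgh₁ − W_f
½mv² = 6370.0 − 1887 − 2205.0 = 2278.5 J
v = √(2 × 2278.5/250) = 4.269 m/s

v = 4.3 m/s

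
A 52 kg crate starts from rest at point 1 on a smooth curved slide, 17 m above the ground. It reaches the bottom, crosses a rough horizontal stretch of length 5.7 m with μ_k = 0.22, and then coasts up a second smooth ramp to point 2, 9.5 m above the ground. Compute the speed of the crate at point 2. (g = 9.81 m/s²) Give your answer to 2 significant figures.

Energy at 1: mgh₁ = (52)(9.81)(17) = 8672.0 J
Friction loss: W_f = μ_k mg d = 639.7 J
At 2: ½mv² + mgh₂ = mgh₁ − W_f
½mv² = 8672.0 − 639.7 − 4846.1 = 3186.2 J
v = √(2 × 3186.2/52) = 11.07 m/s

v = 11 m/s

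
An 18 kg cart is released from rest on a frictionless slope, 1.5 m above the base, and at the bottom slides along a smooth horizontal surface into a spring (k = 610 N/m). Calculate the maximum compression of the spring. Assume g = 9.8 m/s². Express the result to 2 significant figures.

x = 0.93 m

At max compression the cart is momentarily at rest: mgh = ½kx²
x = √(2mgh/k) = √(2 × 18 × 9.8 × 1.5 / 610) = 0.9314 m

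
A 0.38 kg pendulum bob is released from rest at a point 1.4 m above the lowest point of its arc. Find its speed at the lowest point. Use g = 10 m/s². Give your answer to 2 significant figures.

By conservation of mechanical energy, mgh = ½mv²
v = √(2gh) = √(2 × 10 × 1.4) = √28.000 = 5.292 m/s

v = 5.3 m/s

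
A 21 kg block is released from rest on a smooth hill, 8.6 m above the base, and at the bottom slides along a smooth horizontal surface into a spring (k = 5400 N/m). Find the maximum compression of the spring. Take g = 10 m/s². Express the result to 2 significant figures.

x = 0.82 m

Energy conservation (no friction) from release to max compression: mgh = ½kx²
x = √(2mgh/k) = √(2 × 21 × 10 × 8.6 / 5400) = 0.8179 m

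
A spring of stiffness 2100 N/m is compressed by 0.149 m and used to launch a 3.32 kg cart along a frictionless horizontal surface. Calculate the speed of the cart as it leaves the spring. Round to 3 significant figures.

Spring PE converts entirely to kinetic energy: ½kx² = ½mv²
v = x√(k/m) = 0.149 × √(2100/3.32) = 3.747 m/s

v = 3.75 m/s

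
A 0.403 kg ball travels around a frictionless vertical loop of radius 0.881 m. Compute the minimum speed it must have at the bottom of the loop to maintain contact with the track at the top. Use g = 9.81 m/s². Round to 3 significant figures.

v = 6.57 m/s

At the top: mg = mv_top²/r ⇒ v_top² = gr = 8.643 m²/s²
Energy from bottom to top (height 2r): ½mv_bot² = ½mv_top² + mg(2r)
v_bot² = gr + 4gr = 5gr = 43.21
v_bot = √(5gr) = 6.574 m/s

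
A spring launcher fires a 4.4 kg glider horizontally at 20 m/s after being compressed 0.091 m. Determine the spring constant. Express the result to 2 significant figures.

k = 210000 N/m

Energy stored in the spring equals the launch KE: ½kx² = ½mv²
k = mv²/x² = (4.4)(20)²/(0.091)² = 212535 N/m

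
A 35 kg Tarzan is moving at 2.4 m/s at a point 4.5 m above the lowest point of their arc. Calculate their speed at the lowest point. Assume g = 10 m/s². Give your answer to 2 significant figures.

Mechanical energy is conserved (no friction): ½mv₀² + mgh = ½mv²
v² = v₀² + 2gh = (2.4)² + 2(10)(4.5) = 95.760
v = √95.760 = 9.786 m/s

v = 9.8 m/s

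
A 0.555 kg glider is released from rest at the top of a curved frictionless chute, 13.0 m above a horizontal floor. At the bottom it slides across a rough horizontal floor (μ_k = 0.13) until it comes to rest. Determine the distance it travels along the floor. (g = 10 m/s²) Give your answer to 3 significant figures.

Applying the work–energy principle:
At rest all PE has been dissipated by friction: mgh = μ_k m g d
d = h/μ_k = 13.0/0.13 = 100.0 m

d = 100 m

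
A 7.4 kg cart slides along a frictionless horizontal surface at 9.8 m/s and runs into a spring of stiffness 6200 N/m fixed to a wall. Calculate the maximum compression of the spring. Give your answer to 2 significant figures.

x = 0.34 m

At max compression the cart is momentarily at rest: ½mv² = ½kx²
x = v√(m/k) = 9.8 × √(7.4/6200) = 0.3386 m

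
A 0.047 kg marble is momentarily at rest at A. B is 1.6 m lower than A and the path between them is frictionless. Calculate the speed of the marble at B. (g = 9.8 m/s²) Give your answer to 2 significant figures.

Mechanical energy is conserved (no friction): mgh = ½mv²
v = √(2gh) = √(2 × 9.8 × 1.6) = √31.360 = 5.600 m/s

v = 5.6 m/s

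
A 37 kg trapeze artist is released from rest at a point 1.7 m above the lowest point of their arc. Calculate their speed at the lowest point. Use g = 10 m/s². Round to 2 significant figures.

Energy conservation between the two points: mgh = ½mv²
The mass cancels from both sides.
v = √(2gh) = √(2 × 10 × 1.7) = √34.000 = 5.831 m/s

v = 5.8 m/s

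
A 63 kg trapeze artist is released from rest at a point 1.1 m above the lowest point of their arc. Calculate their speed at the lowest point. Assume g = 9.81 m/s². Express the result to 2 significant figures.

Energy conservation between the two points: mgh = ½mv²
v = √(2gh) = √(2 × 9.81 × 1.1) = √21.582 = 4.646 m/s

v = 4.6 m/s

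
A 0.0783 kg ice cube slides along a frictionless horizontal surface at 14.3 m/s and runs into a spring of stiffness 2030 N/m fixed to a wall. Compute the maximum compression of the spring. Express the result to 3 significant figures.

x = 0.0888 m

All KE is stored as spring PE at maximum compression: ½mv² = ½kx²
x = v√(m/k) = 14.3 × √(0.0783/2030) = 0.08881 m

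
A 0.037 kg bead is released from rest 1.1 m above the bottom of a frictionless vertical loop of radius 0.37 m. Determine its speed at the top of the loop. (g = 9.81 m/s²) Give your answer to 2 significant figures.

Energy conservation: mgh = ½mv_top² + mg(2r)
v_top² = 2g(h − 2r) = 2(9.81)(1.1 − 0.7400) = 7.063
v_top = 2.658 m/s

v = 2.7 m/s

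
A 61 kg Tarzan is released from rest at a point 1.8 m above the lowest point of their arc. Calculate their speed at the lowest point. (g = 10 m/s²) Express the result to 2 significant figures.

Mechanical energy is conserved (no friction): mgh = ½mv²
The mass cancels from both sides.
v = √(2gh) = √(2 × 10 × 1.8) = √36.000 = 6.000 m/s

v = 6.0 m/s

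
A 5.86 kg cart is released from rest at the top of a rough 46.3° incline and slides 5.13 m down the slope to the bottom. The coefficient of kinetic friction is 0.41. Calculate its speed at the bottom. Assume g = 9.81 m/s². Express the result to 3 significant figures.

Taking the bottom as reference, mgh = ½mv² + μ_k N L with h = L sinθ, N = mg cosθ:
mgh = mgL sinθ = (5.86)(9.81)(5.13)sin46.3° = 213.21 J
W_f = μ_k mg cosθ · L = (0.41)(5.86)(9.81)cos46.3°·5.13 = 83.54 J
½mv² = 213.21 − 83.54 = 129.67 J
v = √(2 × 129.67/5.86) = 6.653 m/s

v = 6.65 m/s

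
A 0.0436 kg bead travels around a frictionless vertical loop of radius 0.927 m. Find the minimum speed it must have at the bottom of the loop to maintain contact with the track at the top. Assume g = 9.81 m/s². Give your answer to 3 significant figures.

v = 6.74 m/s

At the top: mg = mv_top²/r ⇒ v_top² = gr = 9.094 m²/s²
Energy from bottom to top (height 2r): ½mv_bot² = ½mv_top² + mg(2r)
v_bot² = gr + 4gr = 5gr = 45.47
v_bot = √(5gr) = 6.743 m/s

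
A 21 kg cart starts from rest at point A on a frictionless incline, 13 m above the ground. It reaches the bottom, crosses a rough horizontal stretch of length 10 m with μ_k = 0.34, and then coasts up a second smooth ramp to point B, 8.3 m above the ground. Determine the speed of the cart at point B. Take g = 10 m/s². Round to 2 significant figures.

v = 5.1 m/s

Energy at A: mgh₁ = (21)(10)(13) = 2730.0 J
Friction loss: W_f = μ_k mg d = 714.0 J
At B: ½mv² + mgh₂ = mgh₁ − W_f
½mv² = 2730.0 − 714.0 − 1743.0 = 273.00 J
v = √(2 × 273.00/21) = 5.099 m/s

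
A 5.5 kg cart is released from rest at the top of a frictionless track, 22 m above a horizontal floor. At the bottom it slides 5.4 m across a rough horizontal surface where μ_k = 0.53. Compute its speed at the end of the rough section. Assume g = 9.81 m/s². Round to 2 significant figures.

Energy bookkeeping (friction removes W_f = μ_k N d):
mgh = ½mv² + μ_k m g d
W_f = μ_k mg d = (0.53)(5.5)(9.81)(5.4) = 154.4 J
½mv² = mgh − W_f = 1187.0 − 154.4 = 1032.6 J
v = √(2 × 1032.6/5.5) = 19.38 m/s

v = 19 m/s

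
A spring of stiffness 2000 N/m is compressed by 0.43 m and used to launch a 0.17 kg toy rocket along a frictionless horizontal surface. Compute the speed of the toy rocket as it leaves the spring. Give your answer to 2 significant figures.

Conservation of energy: ½kx² = ½mv²
v = x√(k/m) = 0.43 × √(2000/0.17) = 46.64 m/s

v = 47 m/s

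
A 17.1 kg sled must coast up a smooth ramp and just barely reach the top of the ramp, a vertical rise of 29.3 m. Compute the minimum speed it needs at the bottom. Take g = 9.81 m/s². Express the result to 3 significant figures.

v = 24.0 m/s

At the top it is momentarily at rest, so all KE converts to PE: ½mv² = mgh
v = √(2gh) = √(2 × 9.81 × 29.3) = 23.98 m/s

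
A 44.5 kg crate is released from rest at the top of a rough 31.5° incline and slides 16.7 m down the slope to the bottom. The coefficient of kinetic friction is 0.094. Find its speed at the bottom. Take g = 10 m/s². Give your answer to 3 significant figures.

Work–energy: mg(L sinθ) − μ_k(mg cosθ)L = ½mv²
mgh = mgL sinθ = (44.5)(10)(16.7)sin31.5° = 3882.9 J
W_f = μ_k mg cosθ · L = (0.094)(44.5)(10)cos31.5°·16.7 = 595.6 J
½mv² = 3882.9 − 595.6 = 3287.3 J
v = √(2 × 3287.3/44.5) = 12.16 m/s

v = 12.2 m/s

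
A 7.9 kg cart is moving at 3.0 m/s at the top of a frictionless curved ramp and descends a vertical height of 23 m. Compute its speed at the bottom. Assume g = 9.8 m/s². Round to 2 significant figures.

Mechanical energy is conserved (no friction): ½mv₀² + mgh = ½mv²
v² = v₀² + 2gh = (3.0)² + 2(9.8)(23) = 459.80
v = √459.80 = 21.44 m/s

v = 21 m/s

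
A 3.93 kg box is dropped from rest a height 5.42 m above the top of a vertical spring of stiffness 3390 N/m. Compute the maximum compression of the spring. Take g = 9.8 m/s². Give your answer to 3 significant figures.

x = 0.362 m

Measuring PE from the top of the relaxed spring, at max compression the box has dropped H + x with zero KE, so:
mg(H + x) = ½kx²
½(3390)x² − (3.93)(9.8)x − (3.93)(9.8)(5.42) = 0
1695x² − 38.51x − 208.7 = 0
x = [38.51 + √(1483 + 1.4153e+06)]/(2 × 1695) = 0.3625 m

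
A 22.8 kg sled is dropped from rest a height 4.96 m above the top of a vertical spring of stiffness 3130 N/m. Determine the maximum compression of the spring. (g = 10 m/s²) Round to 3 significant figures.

Take the reference level at the top of the uncompressed spring. At max compression the sled has fallen H + x and is momentarily at rest:
mg(H + x) = ½kx²
½(3130)x² − (22.8)(10)x − (22.8)(10)(4.96) = 0
1565x² − 228.0x − 1131 = 0
x = [228.0 + √(51984 + 7.0793e+06)]/(2 × 1565) = 0.9260 m

x = 0.926 m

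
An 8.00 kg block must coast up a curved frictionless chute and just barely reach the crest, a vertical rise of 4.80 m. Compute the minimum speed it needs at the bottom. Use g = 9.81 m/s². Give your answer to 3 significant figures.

At the top it is momentarily at rest, so all KE converts to PE: ½mv² = mgh
v = √(2gh) = √(2 × 9.81 × 4.80) = 9.704 m/s

v = 9.70 m/s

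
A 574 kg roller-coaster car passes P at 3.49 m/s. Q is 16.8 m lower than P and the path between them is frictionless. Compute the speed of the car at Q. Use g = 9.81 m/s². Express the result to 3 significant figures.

v = 18.5 m/s

By conservation of mechanical energy, ½mv₀² + mgh = ½mv²
v² = v₀² + 2gh = (3.49)² + 2(9.81)(16.8) = 341.80
v = √341.80 = 18.49 m/s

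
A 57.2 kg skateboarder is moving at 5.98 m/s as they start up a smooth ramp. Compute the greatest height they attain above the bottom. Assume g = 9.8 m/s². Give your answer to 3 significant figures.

h = 1.82 m

By energy conservation, ½mv² = mgh
h = v²/(2g) = 5.98²/(2 × 9.8) = 1.825 m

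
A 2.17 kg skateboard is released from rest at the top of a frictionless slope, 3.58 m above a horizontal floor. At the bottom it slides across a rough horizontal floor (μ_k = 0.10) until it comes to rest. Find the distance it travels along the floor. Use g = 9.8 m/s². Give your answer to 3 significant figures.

Energy bookkeeping (friction removes W_f = μ_k N d):
At rest all PE has been dissipated by friction: mgh = μ_k m g d
d = h/μ_k = 3.58/0.10 = 35.80 m

d = 35.8 m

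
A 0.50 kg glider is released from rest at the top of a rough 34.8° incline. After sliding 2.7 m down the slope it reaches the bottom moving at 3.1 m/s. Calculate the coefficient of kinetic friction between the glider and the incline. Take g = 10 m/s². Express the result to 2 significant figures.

mgh = ½mv² + μ_k (mg cosθ) L, with h = L sinθ
mgL sinθ = 7.7046 J; ½mv² = 2.4025 J
W_f = 7.7046 − 2.4025 = 5.302 J
μ_k = W_f/(mg cosθ · L) = 5.302/(4.106 × 2.7) = 0.4783

μ_k = 0.48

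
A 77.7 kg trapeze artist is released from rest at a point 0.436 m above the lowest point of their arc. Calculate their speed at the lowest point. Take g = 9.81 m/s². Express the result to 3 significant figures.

v = 2.92 m/s

Energy conservation between the two points: mgh = ½mv²
v = √(2gh) = √(2 × 9.81 × 0.436) = √8.5543 = 2.925 m/s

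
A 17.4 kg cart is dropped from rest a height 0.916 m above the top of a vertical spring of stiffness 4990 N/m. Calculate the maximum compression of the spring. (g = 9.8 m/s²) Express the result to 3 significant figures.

Measuring PE from the top of the relaxed spring, at max compression the cart has dropped H + x with zero KE, so:
mg(H + x) = ½kx²
½(4990)x² − (17.4)(9.8)x − (17.4)(9.8)(0.916) = 0
2495x² − 170.5x − 156.2 = 0
x = [170.5 + √(29077 + 1.5588e+06)]/(2 × 2495) = 0.2867 m

x = 0.287 m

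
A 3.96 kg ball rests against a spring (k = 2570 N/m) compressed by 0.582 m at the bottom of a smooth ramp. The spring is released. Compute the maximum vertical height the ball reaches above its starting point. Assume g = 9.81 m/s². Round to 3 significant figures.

h = 11.2 m

Energy conservation from release to the highest point: ½kx² = mgh
h = kx²/(2mg) = (2570)(0.582)²/(2 × 3.96 × 9.81) = 11.20 m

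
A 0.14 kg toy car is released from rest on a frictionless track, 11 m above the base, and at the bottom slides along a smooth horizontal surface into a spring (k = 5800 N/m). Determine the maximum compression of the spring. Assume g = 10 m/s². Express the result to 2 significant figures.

x = 0.073 m

Energy conservation (no friction) from release to max compression: mgh = ½kx²
x = √(2mgh/k) = √(2 × 0.14 × 10 × 11 / 5800) = 0.07287 m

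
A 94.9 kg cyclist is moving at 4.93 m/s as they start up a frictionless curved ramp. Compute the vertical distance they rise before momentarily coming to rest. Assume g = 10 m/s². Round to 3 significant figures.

By energy conservation, ½mv² = mgh
h = v²/(2g) = 4.93²/(2 × 10) = 1.215 m

h = 1.22 m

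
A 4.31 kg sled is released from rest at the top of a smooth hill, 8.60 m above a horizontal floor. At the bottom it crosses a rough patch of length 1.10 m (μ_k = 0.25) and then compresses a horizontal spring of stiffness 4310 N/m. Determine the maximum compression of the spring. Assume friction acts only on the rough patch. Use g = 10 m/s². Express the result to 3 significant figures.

Initial energy: E₁ = mgh = (4.31)(10)(8.60) = 370.66 J
Friction removes W_f = μ_k mg d = (0.25)(4.31)(10)(1.10) = 11.85 J
Energy reaching the spring: E = 370.66 − 11.85 = 358.81 J
At max compression ½kx² = E ⇒ x = √(2E/k) = √(2 × 358.81/4310) = 0.4080 m

x = 0.408 m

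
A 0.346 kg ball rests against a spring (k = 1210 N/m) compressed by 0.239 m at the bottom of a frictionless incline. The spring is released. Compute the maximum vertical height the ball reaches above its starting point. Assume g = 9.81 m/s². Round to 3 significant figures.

h = 10.2 m

At maximum height the ball is at rest, so ½kx² = mgh
h = kx²/(2mg) = (1210)(0.239)²/(2 × 0.346 × 9.81) = 10.18 m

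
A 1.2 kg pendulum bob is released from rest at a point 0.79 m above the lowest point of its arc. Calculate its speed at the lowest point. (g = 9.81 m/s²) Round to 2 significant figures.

v = 3.9 m/s

Equating total energy at the two states: mgh = ½mv²
v = √(2gh) = √(2 × 9.81 × 0.79) = √15.500 = 3.937 m/s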